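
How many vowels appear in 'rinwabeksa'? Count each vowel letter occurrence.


Scanning each character of 'rinwabeksa':
  Position 1: 'r' -> consonant (running count: 0)
  Position 2: 'i' -> vowel (running count: 1)
  Position 3: 'n' -> consonant (running count: 1)
  Position 4: 'w' -> consonant (running count: 1)
  Position 5: 'a' -> vowel (running count: 2)
  Position 6: 'b' -> consonant (running count: 2)
  Position 7: 'e' -> vowel (running count: 3)
  Position 8: 'k' -> consonant (running count: 3)
  Position 9: 's' -> consonant (running count: 3)
  Position 10: 'a' -> vowel (running count: 4)
Total vowels: 4

4


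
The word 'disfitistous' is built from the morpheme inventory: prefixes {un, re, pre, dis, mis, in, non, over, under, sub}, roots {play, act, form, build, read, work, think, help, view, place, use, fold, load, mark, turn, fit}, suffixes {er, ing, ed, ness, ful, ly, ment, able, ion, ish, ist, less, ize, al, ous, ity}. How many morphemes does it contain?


Segmenting 'disfitistous' against the inventory:
  'dis' -> prefix (morpheme 1)
  'fit' -> root (morpheme 2)
  'ist' -> suffix (morpheme 3)
  'ous' -> suffix (morpheme 4)
Total morphemes: 4

4


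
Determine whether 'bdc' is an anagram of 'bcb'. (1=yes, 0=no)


Sort characters of 'bdc': 'bcd'
Sort characters of 'bcb': 'bbc'
Sorted forms differ -> they are NOT anagrams
Result: 0

0


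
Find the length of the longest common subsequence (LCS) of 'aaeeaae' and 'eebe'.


DP table for LCS of 'aaeeaae' and 'eebe':
       e  e  b  e
    0  0  0  0  0
  a 0  0  0  0  0
  a 0  0  0  0  0
  e 0  1  1  1  1
  e 0  1  2  2  2
  a 0  1  2  2  2
  a 0  1  2  2  2
  e 0  1  2  2  3
LCS: 'eee'
LCS length = 3

3


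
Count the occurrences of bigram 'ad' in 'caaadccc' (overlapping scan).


Scanning 'caaadccc' for bigram 'ad':
  Position 0: 'ca' -> no
  Position 1: 'aa' -> no
  Position 2: 'aa' -> no
  Position 3: 'ad' -> MATCH
  Position 4: 'dc' -> no
  Position 5: 'cc' -> no
  Position 6: 'cc' -> no
Total matches: 1

1


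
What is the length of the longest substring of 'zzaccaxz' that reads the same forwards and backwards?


Scanning 'zzaccaxz' for palindromic substrings.
Substring at positions 2-5: 'acca'.
Check: reverse('acca') = 'acca' -> palindrome confirmed.
Neighbouring characters ('z' / 'x') break symmetry, so it cannot extend further.
No longer palindromic substring exists; longest length = 4

4


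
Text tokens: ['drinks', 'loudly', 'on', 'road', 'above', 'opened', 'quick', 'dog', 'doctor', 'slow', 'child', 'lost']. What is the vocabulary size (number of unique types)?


Listing all tokens and tracking unique types:
  Token 1: 'drinks' -> NEW (unique so far: 1)
  Token 2: 'loudly' -> NEW (unique so far: 2)
  Token 3: 'on' -> NEW (unique so far: 3)
  Token 4: 'road' -> NEW (unique so far: 4)
  Token 5: 'above' -> NEW (unique so far: 5)
  Token 6: 'opened' -> NEW (unique so far: 6)
  Token 7: 'quick' -> NEW (unique so far: 7)
  Token 8: 'dog' -> NEW (unique so far: 8)
  Token 9: 'doctor' -> NEW (unique so far: 9)
  Token 10: 'slow' -> NEW (unique so far: 10)
  Token 11: 'child' -> NEW (unique so far: 11)
  Token 12: 'lost' -> NEW (unique so far: 12)
Unique types: ('above', 'child', 'doctor', 'dog', 'drinks', 'lost', 'loudly', 'on', 'opened', 'quick', 'road', 'slow')
Vocabulary size: 12

12


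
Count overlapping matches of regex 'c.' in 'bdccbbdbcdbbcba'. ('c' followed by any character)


Pattern: c. means 'c' followed by any character.
Scanning 'bdccbbdbcdbbcba' position-by-position:
  Pos 0: window 'bd' -> no
  Pos 1: window 'dc' -> no
  Pos 2: window 'cc' -> MATCH
  Pos 3: window 'cb' -> MATCH
  Pos 4: window 'bb' -> no
  Pos 5: window 'bd' -> no
  Pos 6: window 'db' -> no
  Pos 7: window 'bc' -> no
  Pos 8: window 'cd' -> MATCH
  Pos 9: window 'db' -> no
  Pos 10: window 'bb' -> no
  Pos 11: window 'bc' -> no
  Pos 12: window 'cb' -> MATCH
  Pos 13: window 'ba' -> no
  Pos 14: window 'a' -> no
Total matches: 4

4


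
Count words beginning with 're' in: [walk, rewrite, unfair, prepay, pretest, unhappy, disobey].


Checking each word for prefix 're':
  'walk' -> no (count: 0)
  'rewrite' -> YES, starts with 're' (count: 1)
  'unfair' -> no (count: 1)
  'prepay' -> no (count: 1)
  'pretest' -> no (count: 1)
  'unhappy' -> no (count: 1)
  'disobey' -> no (count: 1)
Total with prefix 're': 1

1


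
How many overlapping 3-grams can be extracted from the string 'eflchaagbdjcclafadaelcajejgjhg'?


String 'eflchaagbdjcclafadaelcajejgjhg' has length L = 30.
Number of overlapping n-grams = L - n + 1
Substituting: 30 - 3 + 1 = 28

28


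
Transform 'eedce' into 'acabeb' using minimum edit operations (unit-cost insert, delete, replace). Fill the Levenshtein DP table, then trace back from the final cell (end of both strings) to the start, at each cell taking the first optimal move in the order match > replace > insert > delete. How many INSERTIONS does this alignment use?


Edit distance = 5. Backtracking from cell (5, 6) with preference match > replace > insert > delete,
then listing the resulting alignment 'eedce' -> 'acabeb' left to right:
  Step 1: replace e->a
  Step 2: replace e->c
  Step 3: replace d->a
  Step 4: replace c->b
  Step 5: keep 'e'
  Step 6: insert 'b' [insertion #1]
Total insertions: 1

1


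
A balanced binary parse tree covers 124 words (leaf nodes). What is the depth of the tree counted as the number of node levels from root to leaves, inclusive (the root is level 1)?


In a balanced binary tree with n leaves the deepest leaf is ceil(log2(n)) edges below the root,
so counting node levels inclusive of root and leaves gives ceil(log2(n)) + 1 levels.
log2(124) = 6.9542
ceil(6.9542) = 7
levels = 7 + 1 = 8

8


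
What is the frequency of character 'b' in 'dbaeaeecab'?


Scanning 'dbaeaeecab' for 'b':
  Position 1: 'b' -> MATCH (count: 1)
  Position 9: 'b' -> MATCH (count: 2)
Total occurrences of 'b': 2

2


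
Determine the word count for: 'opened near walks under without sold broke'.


Counting words by splitting on spaces:
  Word 1: 'opened'
  Word 2: 'near'
  Word 3: 'walks'
  Word 4: 'under'
  Word 5: 'without'
  Word 6: 'sold'
  Word 7: 'broke'
Total words: 7

7


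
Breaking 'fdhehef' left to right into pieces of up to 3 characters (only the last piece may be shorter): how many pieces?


'fdhehef' has 7 characters.
Chunking with max size 3:
  Chunk 1: 'fdh' (positions 0-2)
  Chunk 2: 'ehe' (positions 3-5)
  Chunk 3: 'f' (positions 6-6)
Total chunks: ceil(7 / 3) = 3

3


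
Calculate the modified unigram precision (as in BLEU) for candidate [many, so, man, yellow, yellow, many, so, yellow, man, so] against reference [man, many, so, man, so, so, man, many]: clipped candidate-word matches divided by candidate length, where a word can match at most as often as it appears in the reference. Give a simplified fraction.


Reference word counts: {'man': 3, 'many': 2, 'so': 3}
Checking each candidate word (with clipping):
  'many' -> in reference (ref count 2, used 1/2) -> match (matches: 1)
  'so' -> in reference (ref count 3, used 1/3) -> match (matches: 2)
  'man' -> in reference (ref count 3, used 1/3) -> match (matches: 3)
  'yellow' -> not in reference -> no match (matches: 3)
  'yellow' -> not in reference -> no match (matches: 3)
  'many' -> in reference (ref count 2, used 2/2) -> match (matches: 4)
  'so' -> in reference (ref count 3, used 2/3) -> match (matches: 5)
  'yellow' -> not in reference -> no match (matches: 5)
  'man' -> in reference (ref count 3, used 2/3) -> match (matches: 6)
  'so' -> in reference (ref count 3, used 3/3) -> match (matches: 7)
Clipped matches: 7, Candidate length: 10
Precision = 7/10

7/10


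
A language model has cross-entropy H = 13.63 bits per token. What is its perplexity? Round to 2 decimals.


Perplexity formula: PP = 2^H
H = 13.63
PP = 2^13.63
Decompose: 2^13.63 = 2^13 * 2^0.63
2^13 = 8192, 2^0.63 ~ 1.5475650
PP ~ 8192 * 1.5475650 = 12677.6524800
Rounded to 2 decimals: 12677.65

12677.65


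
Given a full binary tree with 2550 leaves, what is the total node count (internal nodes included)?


Leaf nodes (terminals): 2550
Internal nodes = n - 1 = 2550 - 1 = 2549
Total = leaves + internal = 2550 + 2549 = 5099

5099


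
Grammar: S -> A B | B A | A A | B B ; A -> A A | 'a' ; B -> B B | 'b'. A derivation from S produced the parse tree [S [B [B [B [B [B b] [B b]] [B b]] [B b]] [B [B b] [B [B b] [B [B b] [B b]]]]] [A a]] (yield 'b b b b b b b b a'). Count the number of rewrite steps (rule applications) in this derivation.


Every bracketed nonterminal node [X ...] in the tree is produced by exactly one rule application.
Reading the tree off as a leftmost derivation:
  Step 1: S  =>  B A   (applied S -> B A)
  Step 2: B A  =>  B B A   (applied B -> B B)
  Step 3: B B A  =>  B B B A   (applied B -> B B)
  Step 4: B B B A  =>  B B B B A   (applied B -> B B)
  Step 5: B B B B A  =>  B B B B B A   (applied B -> B B)
  Step 6: B B B B B A  =>  b B B B B A   (applied B -> b)
  Step 7: b B B B B A  =>  b b B B B A   (applied B -> b)
  Step 8: b b B B B A  =>  b b b B B A   (applied B -> b)
  Step 9: b b b B B A  =>  b b b b B A   (applied B -> b)
  Step 10: b b b b B A  =>  b b b b B B A   (applied B -> B B)
  Step 11: b b b b B B A  =>  b b b b b B A   (applied B -> b)
  Step 12: b b b b b B A  =>  b b b b b B B A   (applied B -> B B)
  Step 13: b b b b b B B A  =>  b b b b b b B A   (applied B -> b)
  Step 14: b b b b b b B A  =>  b b b b b b B B A   (applied B -> B B)
  Step 15: b b b b b b B B A  =>  b b b b b b b B A   (applied B -> b)
  Step 16: b b b b b b b B A  =>  b b b b b b b b A   (applied B -> b)
  Step 17: b b b b b b b b A  =>  b b b b b b b b a   (applied A -> a)
Final yield: b b b b b b b b a
Total rewrite steps: 17

17


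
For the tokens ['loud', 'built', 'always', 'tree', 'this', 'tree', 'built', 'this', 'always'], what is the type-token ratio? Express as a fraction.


Tokens: 9
Unique types: ('always', 'built', 'loud', 'this', 'tree') = 5
TTR = 5/9
Already in lowest terms.

5/9


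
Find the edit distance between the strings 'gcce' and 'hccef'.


Building DP table for s1='gcce' (len 4) and s2='hccef' (len 5):
       h  c  c  e  f
    0  1  2  3  4  5
  g 1  1  2  3  4  5
  c 2  2  1  2  3  4
  c 3  3  2  1  2  3
  e 4  4  3  2  1  2
Edit distance = dp[4][5] = 2

2


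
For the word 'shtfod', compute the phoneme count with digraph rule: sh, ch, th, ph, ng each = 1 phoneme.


Parsing 'shtfod' greedily, digraphs first:
  'sh' -> digraph (1 consonant phoneme) (phonemes so far: 1)
  't' -> consonant phoneme (phonemes so far: 2)
  'f' -> consonant phoneme (phonemes so far: 3)
  'o' -> vowel phoneme (phonemes so far: 4)
  'd' -> consonant phoneme (phonemes so far: 5)
Total phonemes: 5

5


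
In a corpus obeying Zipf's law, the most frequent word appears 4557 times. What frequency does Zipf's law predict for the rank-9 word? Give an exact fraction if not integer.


Zipf's law: freq(rank) = f1 / rank
f1 = 4557, rank = 9
freq = 4557 / 9
GCD(4557, 9) = 3
Simplified: 1519/3

1519/3


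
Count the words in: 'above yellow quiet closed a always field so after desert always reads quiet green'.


Counting words by splitting on spaces:
  Word 1: 'above'
  Word 2: 'yellow'
  Word 3: 'quiet'
  Word 4: 'closed'
  Word 5: 'a'
  Word 6: 'always'
  Word 7: 'field'
  Word 8: 'so'
  Word 9: 'after'
  Word 10: 'desert'
  Word 11: 'always'
  Word 12: 'reads'
  Word 13: 'quiet'
  Word 14: 'green'
Total words: 14

14


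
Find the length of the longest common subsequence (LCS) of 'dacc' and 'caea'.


DP table for LCS of 'dacc' and 'caea':
       c  a  e  a
    0  0  0  0  0
  d 0  0  0  0  0
  a 0  0  1  1  1
  c 0  1  1  1  1
  c 0  1  1  1  1
LCS: 'a'
LCS length = 1

1


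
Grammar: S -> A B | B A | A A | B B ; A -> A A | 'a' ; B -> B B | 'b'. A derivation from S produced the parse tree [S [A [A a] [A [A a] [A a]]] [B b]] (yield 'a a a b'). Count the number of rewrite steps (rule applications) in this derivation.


Every bracketed nonterminal node [X ...] in the tree is produced by exactly one rule application.
Reading the tree off as a leftmost derivation:
  Step 1: S  =>  A B   (applied S -> A B)
  Step 2: A B  =>  A A B   (applied A -> A A)
  Step 3: A A B  =>  a A B   (applied A -> a)
  Step 4: a A B  =>  a A A B   (applied A -> A A)
  Step 5: a A A B  =>  a a A B   (applied A -> a)
  Step 6: a a A B  =>  a a a B   (applied A -> a)
  Step 7: a a a B  =>  a a a b   (applied B -> b)
Final yield: a a a b
Total rewrite steps: 7

7


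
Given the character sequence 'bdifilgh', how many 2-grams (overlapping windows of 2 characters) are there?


String 'bdifilgh' has length L = 8.
Number of overlapping n-grams = L - n + 1
Substituting: 8 - 2 + 1 = 7

7


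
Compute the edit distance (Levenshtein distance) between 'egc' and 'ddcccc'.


Building DP table for s1='egc' (len 3) and s2='ddcccc' (len 6):
       d  d  c  c  c  c
    0  1  2  3  4  5  6
  e 1  1  2  3  4  5  6
  g 2  2  2  3  4  5  6
  c 3  3  3  2  3  4  5
Edit distance = dp[3][6] = 5

5


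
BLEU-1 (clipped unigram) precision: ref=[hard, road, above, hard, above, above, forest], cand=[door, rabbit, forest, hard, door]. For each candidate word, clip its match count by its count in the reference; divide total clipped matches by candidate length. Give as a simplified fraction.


Reference word counts: {'above': 3, 'forest': 1, 'hard': 2, 'road': 1}
Checking each candidate word (with clipping):
  'door' -> not in reference -> no match (matches: 0)
  'rabbit' -> not in reference -> no match (matches: 0)
  'forest' -> in reference (ref count 1, used 1/1) -> match (matches: 1)
  'hard' -> in reference (ref count 2, used 1/2) -> match (matches: 2)
  'door' -> not in reference -> no match (matches: 2)
Clipped matches: 2, Candidate length: 5
Precision = 2/5

2/5


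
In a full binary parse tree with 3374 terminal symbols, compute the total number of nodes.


Leaf nodes (terminals): 3374
Internal nodes = n - 1 = 3374 - 1 = 3373
Total = leaves + internal = 3374 + 3373 = 6747

6747


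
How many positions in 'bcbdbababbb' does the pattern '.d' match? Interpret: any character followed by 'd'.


Pattern: .d means any character followed by 'd'.
Scanning 'bcbdbababbb' position-by-position:
  Pos 0: window 'bc' -> no
  Pos 1: window 'cb' -> no
  Pos 2: window 'bd' -> MATCH
  Pos 3: window 'db' -> no
  Pos 4: window 'ba' -> no
  Pos 5: window 'ab' -> no
  Pos 6: window 'ba' -> no
  Pos 7: window 'ab' -> no
  Pos 8: window 'bb' -> no
  Pos 9: window 'bb' -> no
  Pos 10: window 'b' -> no
Total matches: 1

1


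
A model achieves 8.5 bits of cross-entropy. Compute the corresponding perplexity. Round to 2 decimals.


Perplexity formula: PP = 2^H
H = 8.5
PP = 2^8.5
Decompose: 2^8.5 = 2^8 * 2^0.5 = 2^8 * sqrt(2)
2^8 = 256, sqrt(2) ~ 1.4142136
PP ~ 256 * 1.4142136 = 362.0386816
Rounded to 2 decimals: 362.04

362.04


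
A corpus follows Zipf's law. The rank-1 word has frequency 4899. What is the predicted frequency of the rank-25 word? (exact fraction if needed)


Zipf's law: freq(rank) = f1 / rank
f1 = 4899, rank = 25
freq = 4899 / 25
GCD(4899, 25) = 1
Simplified: 4899/25

4899/25


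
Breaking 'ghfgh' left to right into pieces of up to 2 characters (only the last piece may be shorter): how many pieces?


'ghfgh' has 5 characters.
Chunking with max size 2:
  Chunk 1: 'gh' (positions 0-1)
  Chunk 2: 'fg' (positions 2-3)
  Chunk 3: 'h' (positions 4-4)
Total chunks: ceil(5 / 2) = 3

3


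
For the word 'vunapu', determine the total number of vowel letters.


Scanning each character of 'vunapu':
  Position 1: 'v' -> consonant (running count: 0)
  Position 2: 'u' -> vowel (running count: 1)
  Position 3: 'n' -> consonant (running count: 1)
  Position 4: 'a' -> vowel (running count: 2)
  Position 5: 'p' -> consonant (running count: 2)
  Position 6: 'u' -> vowel (running count: 3)
Total vowels: 3

3


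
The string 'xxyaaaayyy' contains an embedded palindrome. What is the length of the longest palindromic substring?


Scanning 'xxyaaaayyy' for palindromic substrings.
Substring at positions 2-7: 'yaaaay'.
Check: reverse('yaaaay') = 'yaaaay' -> palindrome confirmed.
Neighbouring characters ('x' / 'y') break symmetry, so it cannot extend further.
No longer palindromic substring exists; longest length = 6

6


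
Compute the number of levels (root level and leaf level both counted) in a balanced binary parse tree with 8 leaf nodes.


In a balanced binary tree with n leaves the deepest leaf is ceil(log2(n)) edges below the root,
so counting node levels inclusive of root and leaves gives ceil(log2(n)) + 1 levels.
log2(8) = 3.0000
ceil(3.0000) = 3
levels = 3 + 1 = 4

4


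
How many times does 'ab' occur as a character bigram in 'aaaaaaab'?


Scanning 'aaaaaaab' for bigram 'ab':
  Position 0: 'aa' -> no
  Position 1: 'aa' -> no
  Position 2: 'aa' -> no
  Position 3: 'aa' -> no
  Position 4: 'aa' -> no
  Position 5: 'aa' -> no
  Position 6: 'ab' -> MATCH
Total matches: 1

1


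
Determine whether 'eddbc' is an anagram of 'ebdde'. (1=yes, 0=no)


Sort characters of 'eddbc': 'bcdde'
Sort characters of 'ebdde': 'bddee'
Sorted forms differ -> they are NOT anagrams
Result: 0

0


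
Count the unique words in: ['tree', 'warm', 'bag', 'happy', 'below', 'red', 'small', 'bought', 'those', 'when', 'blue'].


Listing all tokens and tracking unique types:
  Token 1: 'tree' -> NEW (unique so far: 1)
  Token 2: 'warm' -> NEW (unique so far: 2)
  Token 3: 'bag' -> NEW (unique so far: 3)
  Token 4: 'happy' -> NEW (unique so far: 4)
  Token 5: 'below' -> NEW (unique so far: 5)
  Token 6: 'red' -> NEW (unique so far: 6)
  Token 7: 'small' -> NEW (unique so far: 7)
  Token 8: 'bought' -> NEW (unique so far: 8)
  Token 9: 'those' -> NEW (unique so far: 9)
  Token 10: 'when' -> NEW (unique so far: 10)
  Token 11: 'blue' -> NEW (unique so far: 11)
Unique types: ('bag', 'below', 'blue', 'bought', 'happy', 'red', 'small', 'those', 'tree', 'warm', 'when')
Vocabulary size: 11

11


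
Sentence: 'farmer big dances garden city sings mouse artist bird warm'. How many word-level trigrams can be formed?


Word trigrams from [10] words:
  Trigram 1: (farmer big dances)
  Trigram 2: (big dances garden)
  Trigram 3: (dances garden city)
  Trigram 4: (garden city sings)
  Trigram 5: (city sings mouse)
  Trigram 6: (sings mouse artist)
  Trigram 7: (mouse artist bird)
  Trigram 8: (artist bird warm)
Total word trigrams: 10 - 2 = 8

8


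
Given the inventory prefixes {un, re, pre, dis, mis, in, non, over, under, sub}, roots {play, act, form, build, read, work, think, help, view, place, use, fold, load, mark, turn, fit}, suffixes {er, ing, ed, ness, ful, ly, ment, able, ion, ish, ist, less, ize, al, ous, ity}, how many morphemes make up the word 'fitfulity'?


Segmenting 'fitfulity' against the inventory:
  'fit' -> root (morpheme 1)
  'ful' -> suffix (morpheme 2)
  'ity' -> suffix (morpheme 3)
Total morphemes: 3

3


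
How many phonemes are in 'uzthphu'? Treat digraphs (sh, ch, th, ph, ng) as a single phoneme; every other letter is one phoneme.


Parsing 'uzthphu' greedily, digraphs first:
  'u' -> vowel phoneme (phonemes so far: 1)
  'z' -> consonant phoneme (phonemes so far: 2)
  'th' -> digraph (1 consonant phoneme) (phonemes so far: 3)
  'ph' -> digraph (1 consonant phoneme) (phonemes so far: 4)
  'u' -> vowel phoneme (phonemes so far: 5)
Total phonemes: 5

5


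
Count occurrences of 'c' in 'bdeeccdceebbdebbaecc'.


Scanning 'bdeeccdceebbdebbaecc' for 'c':
  Position 4: 'c' -> MATCH (count: 1)
  Position 5: 'c' -> MATCH (count: 2)
  Position 7: 'c' -> MATCH (count: 3)
  Position 18: 'c' -> MATCH (count: 4)
  Position 19: 'c' -> MATCH (count: 5)
Total occurrences of 'c': 5

5


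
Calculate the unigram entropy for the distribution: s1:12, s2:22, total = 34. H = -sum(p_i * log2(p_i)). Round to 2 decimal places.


Computing entropy H = -sum(p_i * log2(p_i)):
  s1: p = 12/34 = 0.3529, -p*log2(p) = 0.5303
  s2: p = 22/34 = 0.6471, -p*log2(p) = 0.4064
H = sum of terms = 0.9367
Rounded to 2 decimals: 0.94

0.94


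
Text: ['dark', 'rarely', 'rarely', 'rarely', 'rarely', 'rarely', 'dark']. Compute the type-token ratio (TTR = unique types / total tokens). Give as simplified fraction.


Tokens: 7
Unique types: ('dark', 'rarely') = 2
TTR = 2/7
Already in lowest terms.

2/7


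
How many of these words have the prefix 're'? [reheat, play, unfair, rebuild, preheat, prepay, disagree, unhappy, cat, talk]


Checking each word for prefix 're':
  'reheat' -> YES, starts with 're' (count: 1)
  'play' -> no (count: 1)
  'unfair' -> no (count: 1)
  'rebuild' -> YES, starts with 're' (count: 2)
  'preheat' -> no (count: 2)
  'prepay' -> no (count: 2)
  'disagree' -> no (count: 2)
  'unhappy' -> no (count: 2)
  'cat' -> no (count: 2)
  'talk' -> no (count: 2)
Total with prefix 're': 2

2


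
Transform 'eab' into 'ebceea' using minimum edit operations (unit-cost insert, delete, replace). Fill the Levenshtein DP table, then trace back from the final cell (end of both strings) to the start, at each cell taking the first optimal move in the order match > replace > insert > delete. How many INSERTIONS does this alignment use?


Edit distance = 5. Backtracking from cell (3, 6) with preference match > replace > insert > delete,
then listing the resulting alignment 'eab' -> 'ebceea' left to right:
  Step 1: insert 'e' [insertion #1]
  Step 2: insert 'b' [insertion #2]
  Step 3: insert 'c' [insertion #3]
  Step 4: keep 'e'
  Step 5: replace a->e
  Step 6: replace b->a
Total insertions: 3

3


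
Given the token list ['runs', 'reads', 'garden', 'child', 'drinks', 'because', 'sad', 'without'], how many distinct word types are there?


Listing all tokens and tracking unique types:
  Token 1: 'runs' -> NEW (unique so far: 1)
  Token 2: 'reads' -> NEW (unique so far: 2)
  Token 3: 'garden' -> NEW (unique so far: 3)
  Token 4: 'child' -> NEW (unique so far: 4)
  Token 5: 'drinks' -> NEW (unique so far: 5)
  Token 6: 'because' -> NEW (unique so far: 6)
  Token 7: 'sad' -> NEW (unique so far: 7)
  Token 8: 'without' -> NEW (unique so far: 8)
Unique types: ('because', 'child', 'drinks', 'garden', 'reads', 'runs', 'sad', 'without')
Vocabulary size: 8

8


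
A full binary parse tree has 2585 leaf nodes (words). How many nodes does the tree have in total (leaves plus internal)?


Leaf nodes (terminals): 2585
Internal nodes = n - 1 = 2585 - 1 = 2584
Total = leaves + internal = 2585 + 2584 = 5169

5169


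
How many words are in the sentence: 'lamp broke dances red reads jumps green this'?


Counting words by splitting on spaces:
  Word 1: 'lamp'
  Word 2: 'broke'
  Word 3: 'dances'
  Word 4: 'red'
  Word 5: 'reads'
  Word 6: 'jumps'
  Word 7: 'green'
  Word 8: 'this'
Total words: 8

8


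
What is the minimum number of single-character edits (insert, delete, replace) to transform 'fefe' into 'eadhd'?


Building DP table for s1='fefe' (len 4) and s2='eadhd' (len 5):
       e  a  d  h  d
    0  1  2  3  4  5
  f 1  1  2  3  4  5
  e 2  1  2  3  4  5
  f 3  2  2  3  4  5
  e 4  3  3  3  4  5
Edit distance = dp[4][5] = 5

5


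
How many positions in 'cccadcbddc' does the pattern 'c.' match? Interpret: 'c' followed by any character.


Pattern: c. means 'c' followed by any character.
Scanning 'cccadcbddc' position-by-position:
  Pos 0: window 'cc' -> MATCH
  Pos 1: window 'cc' -> MATCH
  Pos 2: window 'ca' -> MATCH
  Pos 3: window 'ad' -> no
  Pos 4: window 'dc' -> no
  Pos 5: window 'cb' -> MATCH
  Pos 6: window 'bd' -> no
  Pos 7: window 'dd' -> no
  Pos 8: window 'dc' -> no
  Pos 9: window 'c' -> no
Total matches: 4

4


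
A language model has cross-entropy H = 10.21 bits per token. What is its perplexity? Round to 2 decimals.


Perplexity formula: PP = 2^H
H = 10.21
PP = 2^10.21
Decompose: 2^10.21 = 2^10 * 2^0.21
2^10 = 1024, 2^0.21 ~ 1.1566882
PP ~ 1024 * 1.1566882 = 1184.4487168
Rounded to 2 decimals: 1184.45

1184.45


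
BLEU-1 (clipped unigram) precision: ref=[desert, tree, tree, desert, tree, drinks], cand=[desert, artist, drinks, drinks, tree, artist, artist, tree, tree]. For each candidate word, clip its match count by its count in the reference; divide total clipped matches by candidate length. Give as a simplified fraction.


Reference word counts: {'desert': 2, 'drinks': 1, 'tree': 3}
Checking each candidate word (with clipping):
  'desert' -> in reference (ref count 2, used 1/2) -> match (matches: 1)
  'artist' -> not in reference -> no match (matches: 1)
  'drinks' -> in reference (ref count 1, used 1/1) -> match (matches: 2)
  'drinks' -> ref count 1 already used up (1/1) -> clipped, no match (matches: 2)
  'tree' -> in reference (ref count 3, used 1/3) -> match (matches: 3)
  'artist' -> not in reference -> no match (matches: 3)
  'artist' -> not in reference -> no match (matches: 3)
  'tree' -> in reference (ref count 3, used 2/3) -> match (matches: 4)
  'tree' -> in reference (ref count 3, used 3/3) -> match (matches: 5)
Clipped matches: 5, Candidate length: 9
Precision = 5/9

5/9


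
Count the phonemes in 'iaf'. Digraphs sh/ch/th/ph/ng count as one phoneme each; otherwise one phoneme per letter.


Parsing 'iaf' greedily, digraphs first:
  'i' -> vowel phoneme (phonemes so far: 1)
  'a' -> vowel phoneme (phonemes so far: 2)
  'f' -> consonant phoneme (phonemes so far: 3)
Total phonemes: 3

3


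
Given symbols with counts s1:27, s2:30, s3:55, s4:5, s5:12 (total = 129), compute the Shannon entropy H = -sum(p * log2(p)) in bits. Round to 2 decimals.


Computing entropy H = -sum(p_i * log2(p_i)):
  s1: p = 27/129 = 0.2093, -p*log2(p) = 0.4723
  s2: p = 30/129 = 0.2326, -p*log2(p) = 0.4894
  s3: p = 55/129 = 0.4264, -p*log2(p) = 0.5244
  s4: p = 5/129 = 0.0388, -p*log2(p) = 0.1818
  s5: p = 12/129 = 0.0930, -p*log2(p) = 0.3187
H = sum of terms = 1.9866
Rounded to 2 decimals: 1.99

1.99


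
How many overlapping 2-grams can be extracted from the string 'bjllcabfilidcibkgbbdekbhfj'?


String 'bjllcabfilidcibkgbbdekbhfj' has length L = 26.
Number of overlapping n-grams = L - n + 1
Substituting: 26 - 2 + 1 = 25

25


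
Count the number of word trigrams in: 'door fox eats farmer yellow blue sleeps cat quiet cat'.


Word trigrams from [10] words:
  Trigram 1: (door fox eats)
  Trigram 2: (fox eats farmer)
  Trigram 3: (eats farmer yellow)
  Trigram 4: (farmer yellow blue)
  Trigram 5: (yellow blue sleeps)
  Trigram 6: (blue sleeps cat)
  Trigram 7: (sleeps cat quiet)
  Trigram 8: (cat quiet cat)
Total word trigrams: 10 - 2 = 8

8


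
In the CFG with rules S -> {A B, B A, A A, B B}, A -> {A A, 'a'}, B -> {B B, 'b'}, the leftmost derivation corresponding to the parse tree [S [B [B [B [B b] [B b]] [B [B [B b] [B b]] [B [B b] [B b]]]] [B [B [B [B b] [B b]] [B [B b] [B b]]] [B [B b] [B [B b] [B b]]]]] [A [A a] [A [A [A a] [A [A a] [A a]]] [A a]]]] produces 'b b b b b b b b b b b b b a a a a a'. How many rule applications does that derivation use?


Every bracketed nonterminal node [X ...] in the tree is produced by exactly one rule application.
Reading the tree off as a leftmost derivation:
  Step 1: S  =>  B A   (applied S -> B A)
  Step 2: B A  =>  B B A   (applied B -> B B)
  Step 3: B B A  =>  B B B A   (applied B -> B B)
  Step 4: B B B A  =>  B B B B A   (applied B -> B B)
  Step 5: B B B B A  =>  b B B B A   (applied B -> b)
  Step 6: b B B B A  =>  b b B B A   (applied B -> b)
  Step 7: b b B B A  =>  b b B B B A   (applied B -> B B)
  Step 8: b b B B B A  =>  b b B B B B A   (applied B -> B B)
  Step 9: b b B B B B A  =>  b b b B B B A   (applied B -> b)
  Step 10: b b b B B B A  =>  b b b b B B A   (applied B -> b)
  Step 11: b b b b B B A  =>  b b b b B B B A   (applied B -> B B)
  Step 12: b b b b B B B A  =>  b b b b b B B A   (applied B -> b)
  Step 13: b b b b b B B A  =>  b b b b b b B A   (applied B -> b)
  Step 14: b b b b b b B A  =>  b b b b b b B B A   (applied B -> B B)
  Step 15: b b b b b b B B A  =>  b b b b b b B B B A   (applied B -> B B)
  Step 16: b b b b b b B B B A  =>  b b b b b b B B B B A   (applied B -> B B)
  Step 17: b b b b b b B B B B A  =>  b b b b b b b B B B A   (applied B -> b)
  Step 18: b b b b b b b B B B A  =>  b b b b b b b b B B A   (applied B -> b)
  Step 19: b b b b b b b b B B A  =>  b b b b b b b b B B B A   (applied B -> B B)
  Step 20: b b b b b b b b B B B A  =>  b b b b b b b b b B B A   (applied B -> b)
  Step 21: b b b b b b b b b B B A  =>  b b b b b b b b b b B A   (applied B -> b)
  Step 22: b b b b b b b b b b B A  =>  b b b b b b b b b b B B A   (applied B -> B B)
  Step 23: b b b b b b b b b b B B A  =>  b b b b b b b b b b b B A   (applied B -> b)
  Step 24: b b b b b b b b b b b B A  =>  b b b b b b b b b b b B B A   (applied B -> B B)
  Step 25: b b b b b b b b b b b B B A  =>  b b b b b b b b b b b b B A   (applied B -> b)
  Step 26: b b b b b b b b b b b b B A  =>  b b b b b b b b b b b b b A   (applied B -> b)
  Step 27: b b b b b b b b b b b b b A  =>  b b b b b b b b b b b b b A A   (applied A -> A A)
  Step 28: b b b b b b b b b b b b b A A  =>  b b b b b b b b b b b b b a A   (applied A -> a)
  Step 29: b b b b b b b b b b b b b a A  =>  b b b b b b b b b b b b b a A A   (applied A -> A A)
  Step 30: b b b b b b b b b b b b b a A A  =>  b b b b b b b b b b b b b a A A A   (applied A -> A A)
  Step 31: b b b b b b b b b b b b b a A A A  =>  b b b b b b b b b b b b b a a A A   (applied A -> a)
  Step 32: b b b b b b b b b b b b b a a A A  =>  b b b b b b b b b b b b b a a A A A   (applied A -> A A)
  Step 33: b b b b b b b b b b b b b a a A A A  =>  b b b b b b b b b b b b b a a a A A   (applied A -> a)
  Step 34: b b b b b b b b b b b b b a a a A A  =>  b b b b b b b b b b b b b a a a a A   (applied A -> a)
  Step 35: b b b b b b b b b b b b b a a a a A  =>  b b b b b b b b b b b b b a a a a a   (applied A -> a)
Final yield: b b b b b b b b b b b b b a a a a a
Total rewrite steps: 35

35


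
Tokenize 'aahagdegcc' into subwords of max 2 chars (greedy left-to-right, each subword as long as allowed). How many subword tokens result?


'aahagdegcc' has 10 characters.
Chunking with max size 2:
  Chunk 1: 'aa' (positions 0-1)
  Chunk 2: 'ha' (positions 2-3)
  Chunk 3: 'gd' (positions 4-5)
  Chunk 4: 'eg' (positions 6-7)
  Chunk 5: 'cc' (positions 8-9)
Total chunks: ceil(10 / 2) = 5

5


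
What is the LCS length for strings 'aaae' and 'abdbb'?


DP table for LCS of 'aaae' and 'abdbb':
       a  b  d  b  b
    0  0  0  0  0  0
  a 0  1  1  1  1  1
  a 0  1  1  1  1  1
  a 0  1  1  1  1  1
  e 0  1  1  1  1  1
LCS: 'a'
LCS length = 1

1


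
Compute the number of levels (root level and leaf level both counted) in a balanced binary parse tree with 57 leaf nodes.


In a balanced binary tree with n leaves the deepest leaf is ceil(log2(n)) edges below the root,
so counting node levels inclusive of root and leaves gives ceil(log2(n)) + 1 levels.
log2(57) = 5.8329
ceil(5.8329) = 6
levels = 6 + 1 = 7

7


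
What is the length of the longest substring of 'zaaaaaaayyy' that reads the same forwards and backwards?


Scanning 'zaaaaaaayyy' for palindromic substrings.
Substring at positions 1-7: 'aaaaaaa'.
Check: reverse('aaaaaaa') = 'aaaaaaa' -> palindrome confirmed.
Neighbouring characters ('z' / 'y') break symmetry, so it cannot extend further.
No longer palindromic substring exists; longest length = 7

7


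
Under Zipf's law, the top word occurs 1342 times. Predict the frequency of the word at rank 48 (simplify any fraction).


Zipf's law: freq(rank) = f1 / rank
f1 = 1342, rank = 48
freq = 1342 / 48
GCD(1342, 48) = 2
Simplified: 671/24

671/24


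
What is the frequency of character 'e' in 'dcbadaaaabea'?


Scanning 'dcbadaaaabea' for 'e':
  Position 10: 'e' -> MATCH (count: 1)
Total occurrences of 'e': 1

1


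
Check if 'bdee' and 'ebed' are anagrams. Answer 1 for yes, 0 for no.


Sort characters of 'bdee': 'bdee'
Sort characters of 'ebed': 'bdee'
Sorted forms match -> they ARE anagrams
Result: 1

1


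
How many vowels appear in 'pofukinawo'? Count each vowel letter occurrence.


Scanning each character of 'pofukinawo':
  Position 1: 'p' -> consonant (running count: 0)
  Position 2: 'o' -> vowel (running count: 1)
  Position 3: 'f' -> consonant (running count: 1)
  Position 4: 'u' -> vowel (running count: 2)
  Position 5: 'k' -> consonant (running count: 2)
  Position 6: 'i' -> vowel (running count: 3)
  Position 7: 'n' -> consonant (running count: 3)
  Position 8: 'a' -> vowel (running count: 4)
  Position 9: 'w' -> consonant (running count: 4)
  Position 10: 'o' -> vowel (running count: 5)
Total vowels: 5

5


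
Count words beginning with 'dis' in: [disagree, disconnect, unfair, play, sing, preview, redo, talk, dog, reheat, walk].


Checking each word for prefix 'dis':
  'disagree' -> YES, starts with 'dis' (count: 1)
  'disconnect' -> YES, starts with 'dis' (count: 2)
  'unfair' -> no (count: 2)
  'play' -> no (count: 2)
  'sing' -> no (count: 2)
  'preview' -> no (count: 2)
  'redo' -> no (count: 2)
  'talk' -> no (count: 2)
  'dog' -> no (count: 2)
  'reheat' -> no (count: 2)
  'walk' -> no (count: 2)
Total with prefix 'dis': 2

2


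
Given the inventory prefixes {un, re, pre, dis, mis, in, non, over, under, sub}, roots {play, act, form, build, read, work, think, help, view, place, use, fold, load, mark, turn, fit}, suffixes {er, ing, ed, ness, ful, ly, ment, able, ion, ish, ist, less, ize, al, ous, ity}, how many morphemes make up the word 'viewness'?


Segmenting 'viewness' against the inventory:
  'view' -> root (morpheme 1)
  'ness' -> suffix (morpheme 2)
Total morphemes: 2

2


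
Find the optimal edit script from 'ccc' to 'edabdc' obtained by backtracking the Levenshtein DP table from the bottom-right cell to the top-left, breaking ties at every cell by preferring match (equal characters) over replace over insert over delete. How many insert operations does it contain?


Edit distance = 5. Backtracking from cell (3, 6) with preference match > replace > insert > delete,
then listing the resulting alignment 'ccc' -> 'edabdc' left to right:
  Step 1: insert 'e' [insertion #1]
  Step 2: insert 'd' [insertion #2]
  Step 3: insert 'a' [insertion #3]
  Step 4: replace c->b
  Step 5: replace c->d
  Step 6: keep 'c'
Total insertions: 3

3


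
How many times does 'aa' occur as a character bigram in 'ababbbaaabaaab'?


Scanning 'ababbbaaabaaab' for bigram 'aa':
  Position 0: 'ab' -> no
  Position 1: 'ba' -> no
  Position 2: 'ab' -> no
  Position 3: 'bb' -> no
  Position 4: 'bb' -> no
  Position 5: 'ba' -> no
  Position 6: 'aa' -> MATCH
  Position 7: 'aa' -> MATCH
  Position 8: 'ab' -> no
  Position 9: 'ba' -> no
  Position 10: 'aa' -> MATCH
  Position 11: 'aa' -> MATCH
  Position 12: 'ab' -> no
Total matches: 4

4


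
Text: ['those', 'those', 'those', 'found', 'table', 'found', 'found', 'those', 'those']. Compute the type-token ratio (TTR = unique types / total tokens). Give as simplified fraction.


Tokens: 9
Unique types: ('found', 'table', 'those') = 3
TTR = 3/9
Simplify: divide both by 3 -> 1/3
TTR = 1/3

1/3


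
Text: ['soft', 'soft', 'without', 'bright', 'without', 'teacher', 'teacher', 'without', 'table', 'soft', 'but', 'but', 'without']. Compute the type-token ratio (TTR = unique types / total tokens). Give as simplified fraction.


Tokens: 13
Unique types: ('bright', 'but', 'soft', 'table', 'teacher', 'without') = 6
TTR = 6/13
Already in lowest terms.

6/13


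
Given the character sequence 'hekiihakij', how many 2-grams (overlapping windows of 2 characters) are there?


String 'hekiihakij' has length L = 10.
Number of overlapping n-grams = L - n + 1
Substituting: 10 - 2 + 1 = 9

9


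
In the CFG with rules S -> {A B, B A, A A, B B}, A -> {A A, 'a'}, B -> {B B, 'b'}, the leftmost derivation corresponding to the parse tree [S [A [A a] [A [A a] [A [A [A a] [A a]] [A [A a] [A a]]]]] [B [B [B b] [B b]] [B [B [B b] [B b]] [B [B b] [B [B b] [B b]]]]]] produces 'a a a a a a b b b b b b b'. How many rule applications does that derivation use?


Every bracketed nonterminal node [X ...] in the tree is produced by exactly one rule application.
Reading the tree off as a leftmost derivation:
  Step 1: S  =>  A B   (applied S -> A B)
  Step 2: A B  =>  A A B   (applied A -> A A)
  Step 3: A A B  =>  a A B   (applied A -> a)
  Step 4: a A B  =>  a A A B   (applied A -> A A)
  Step 5: a A A B  =>  a a A B   (applied A -> a)
  Step 6: a a A B  =>  a a A A B   (applied A -> A A)
  Step 7: a a A A B  =>  a a A A A B   (applied A -> A A)
  Step 8: a a A A A B  =>  a a a A A B   (applied A -> a)
  Step 9: a a a A A B  =>  a a a a A B   (applied A -> a)
  Step 10: a a a a A B  =>  a a a a A A B   (applied A -> A A)
  Step 11: a a a a A A B  =>  a a a a a A B   (applied A -> a)
  Step 12: a a a a a A B  =>  a a a a a a B   (applied A -> a)
  Step 13: a a a a a a B  =>  a a a a a a B B   (applied B -> B B)
  Step 14: a a a a a a B B  =>  a a a a a a B B B   (applied B -> B B)
  Step 15: a a a a a a B B B  =>  a a a a a a b B B   (applied B -> b)
  Step 16: a a a a a a b B B  =>  a a a a a a b b B   (applied B -> b)
  Step 17: a a a a a a b b B  =>  a a a a a a b b B B   (applied B -> B B)
  Step 18: a a a a a a b b B B  =>  a a a a a a b b B B B   (applied B -> B B)
  Step 19: a a a a a a b b B B B  =>  a a a a a a b b b B B   (applied B -> b)
  Step 20: a a a a a a b b b B B  =>  a a a a a a b b b b B   (applied B -> b)
  Step 21: a a a a a a b b b b B  =>  a a a a a a b b b b B B   (applied B -> B B)
  Step 22: a a a a a a b b b b B B  =>  a a a a a a b b b b b B   (applied B -> b)
  Step 23: a a a a a a b b b b b B  =>  a a a a a a b b b b b B B   (applied B -> B B)
  Step 24: a a a a a a b b b b b B B  =>  a a a a a a b b b b b b B   (applied B -> b)
  Step 25: a a a a a a b b b b b b B  =>  a a a a a a b b b b b b b   (applied B -> b)
Final yield: a a a a a a b b b b b b b
Total rewrite steps: 25

25


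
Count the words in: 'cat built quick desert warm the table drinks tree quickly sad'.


Counting words by splitting on spaces:
  Word 1: 'cat'
  Word 2: 'built'
  Word 3: 'quick'
  Word 4: 'desert'
  Word 5: 'warm'
  Word 6: 'the'
  Word 7: 'table'
  Word 8: 'drinks'
  Word 9: 'tree'
  Word 10: 'quickly'
  Word 11: 'sad'
Total words: 11

11


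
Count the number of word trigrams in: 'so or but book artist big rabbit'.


Word trigrams from [7] words:
  Trigram 1: (so or but)
  Trigram 2: (or but book)
  Trigram 3: (but book artist)
  Trigram 4: (book artist big)
  Trigram 5: (artist big rabbit)
Total word trigrams: 7 - 2 = 5

5


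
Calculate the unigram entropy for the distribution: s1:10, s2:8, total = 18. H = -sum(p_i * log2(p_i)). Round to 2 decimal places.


Computing entropy H = -sum(p_i * log2(p_i)):
  s1: p = 10/18 = 0.5556, -p*log2(p) = 0.4711
  s2: p = 8/18 = 0.4444, -p*log2(p) = 0.5200
H = sum of terms = 0.9911
Rounded to 2 decimals: 0.99

0.99


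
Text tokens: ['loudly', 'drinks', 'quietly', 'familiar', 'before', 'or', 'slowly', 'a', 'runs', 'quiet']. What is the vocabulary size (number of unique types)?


Listing all tokens and tracking unique types:
  Token 1: 'loudly' -> NEW (unique so far: 1)
  Token 2: 'drinks' -> NEW (unique so far: 2)
  Token 3: 'quietly' -> NEW (unique so far: 3)
  Token 4: 'familiar' -> NEW (unique so far: 4)
  Token 5: 'before' -> NEW (unique so far: 5)
  Token 6: 'or' -> NEW (unique so far: 6)
  Token 7: 'slowly' -> NEW (unique so far: 7)
  Token 8: 'a' -> NEW (unique so far: 8)
  Token 9: 'runs' -> NEW (unique so far: 9)
  Token 10: 'quiet' -> NEW (unique so far: 10)
Unique types: ('a', 'before', 'drinks', 'familiar', 'loudly', 'or', 'quiet', 'quietly', 'runs', 'slowly')
Vocabulary size: 10

10


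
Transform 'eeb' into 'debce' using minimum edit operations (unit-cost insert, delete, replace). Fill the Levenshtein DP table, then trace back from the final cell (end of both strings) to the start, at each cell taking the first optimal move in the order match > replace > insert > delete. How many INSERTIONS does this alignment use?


Edit distance = 3. Backtracking from cell (3, 5) with preference match > replace > insert > delete,
then listing the resulting alignment 'eeb' -> 'debce' left to right:
  Step 1: replace e->d
  Step 2: keep 'e'
  Step 3: keep 'b'
  Step 4: insert 'c' [insertion #1]
  Step 5: insert 'e' [insertion #2]
Total insertions: 2

2
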